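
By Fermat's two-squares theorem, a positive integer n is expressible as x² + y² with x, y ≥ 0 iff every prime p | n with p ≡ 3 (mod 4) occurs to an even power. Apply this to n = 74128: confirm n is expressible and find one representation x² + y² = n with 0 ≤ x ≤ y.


Step 1: Factor n = 74128 = 2^4 · 41 · 113.
Step 2: Check the mod-4 condition on each prime factor: 2 = 2 (special); 41 ≡ 1 (mod 4), exponent 1; 113 ≡ 1 (mod 4), exponent 1.
All primes ≡ 3 (mod 4) appear to even exponent (or don't appear), so by the two-squares theorem n IS expressible as a sum of two squares.
Step 3: Build a representation. Group n = k² · m with k = 4 and m = 41 · 113 = 4633 (a product of primes ≡ 1 (mod 4)); a representation of m scales to one of n via (k·x)² + (k·y)² = k²(x² + y²). Each prime p ≡ 1 (mod 4) is itself a sum of two squares; find a² by testing p − a² for a perfect square:
  41: 41 − 1² = 40, 41 − 2² = 37, 41 − 3² = 32, 41 − 4² = 25 = 5² ⇒ 41 = 4² + 5².
  113: 113 − 1² = 112, 113 − 2² = 109, 113 − 3² = 104, 113 − 4² = 97, 113 − 5² = 88, 113 − 6² = 77, 113 − 7² = 64 = 8² ⇒ 113 = 7² + 8².
  Combine using the Brahmagupta–Fibonacci identity (a² + b²)(c² + d²) = (ac − bd)² + (ad + bc)² = (ac + bd)² + (ad − bc)²:
  41 · 113 = 4633: from (4² + 5²)(7² + 8²), take (4·7 − 5·8, 4·8 + 5·7) = (28 − 40, 32 + 35) = (-12, 67); dropping signs (only squares matter) gives (12, 67); check 12² + 67² = 144 + 4489 = 4633 ✓.
  Scale by k = 4: (4·12, 4·67) = (48, 268).
Step 4: Order so x ≤ y and verify: 48² + 268² = 2304 + 71824 = 74128 = n. ✓

n = 74128 = 48² + 268² (one valid representation with x ≤ y).


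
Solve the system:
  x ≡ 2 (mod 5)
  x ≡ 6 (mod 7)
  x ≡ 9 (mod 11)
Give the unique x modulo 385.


Moduli 5, 7, 11 are pairwise coprime; by CRT there is a unique solution modulo M = 5 · 7 · 11 = 385.
Solve pairwise, accumulating the modulus:
  Start with x ≡ 2 (mod 5).
  Combine with x ≡ 6 (mod 7): since gcd(5, 7) = 1, we get a unique residue mod 35.
    Write x = 2 + 5·t and substitute into x ≡ 6 (mod 7): 5·t ≡ 6 − 2 = 4 (mod 7).
    The inverse of 5 mod 7 is 3 (since 5·3 = 15 = 2·7 + 1), so t ≡ 3·4 = 12 ≡ 5 (mod 7).
    Then x = 2 + 5·5 = 27, valid modulo lcm(5, 7) = 35: x ≡ 27 (mod 35).
  Combine with x ≡ 9 (mod 11): since gcd(35, 11) = 1, we get a unique residue mod 385.
    Write x = 27 + 35·t and substitute into x ≡ 9 (mod 11): 35·t ≡ 9 − 27 = -18 (mod 11).
    Reduce coefficients mod 11: 2·t ≡ 4 (mod 11).
    The inverse of 2 mod 11 is 6 (since 2·6 = 12 = 1·11 + 1), so t ≡ 6·4 = 24 ≡ 2 (mod 11).
    Then x = 27 + 35·2 = 97, valid modulo lcm(35, 11) = 385: x ≡ 97 (mod 385).
Verify: 97 mod 5 = 2 ✓, 97 mod 7 = 6 ✓, 97 mod 11 = 9 ✓.

x ≡ 97 (mod 385).


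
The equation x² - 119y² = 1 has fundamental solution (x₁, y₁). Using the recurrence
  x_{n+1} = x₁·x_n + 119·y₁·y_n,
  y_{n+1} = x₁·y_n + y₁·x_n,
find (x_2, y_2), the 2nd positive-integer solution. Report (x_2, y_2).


Step 1: Find the fundamental solution (x₁, y₁) of x² - 119y² = 1.
  Expand √119 as a continued fraction. a₀ = ⌊√119⌋ = 10; iterate m_{k+1} = d_k·a_k − m_k, d_{k+1} = (119 − m_{k+1}²)/d_k, a_{k+1} = ⌊(a₀ + m_{k+1})/d_{k+1}⌋ (starting m₀ = 0, d₀ = 1), with convergents p_k = a_k·p_{k-1} + p_{k-2}, q_k = a_k·q_{k-1} + q_{k-2} (p₋₁ = 1, q₋₁ = 0):
  k = 0: a₀ = 10; p₀/q₀ = 10/1; p₀² − 119·q₀² = 100 − 119 = -19.
  k = 1: m = 10, d = 19, a = ⌊(10 + 10)/19⌋ = 1; p/q = (1·10 + 1)/(1·1 + 0) = 11/1; p² − 119·q² = 121 − 119 = 2.
  k = 2: m = 9, d = 2, a = ⌊(10 + 9)/2⌋ = 9; p/q = (9·11 + 10)/(9·1 + 1) = 109/10; p² − 119·q² = 11881 − 11900 = -19.
  k = 3: m = 9, d = 19, a = ⌊(10 + 9)/19⌋ = 1; p/q = (1·109 + 11)/(1·10 + 1) = 120/11; p² − 119·q² = 14400 − 14399 = 1.
  The first convergent with p² − 119·q² = 1 gives the fundamental solution (x₁, y₁) = (120, 11).
Step 2: Apply the recurrence (x_{n+1}, y_{n+1}) = (x₁x_n + 119y₁y_n, x₁y_n + y₁x_n) repeatedly.
  From (x_1, y_1) = (120, 11): x_2 = 120·120 + 119·11·11 = 28799; y_2 = 120·11 + 11·120 = 2640.
Step 3: Verify x_2² - 119·y_2² = 829382401 - 829382400 = 1 (should be 1). ✓

(x_1, y_1) = (120, 11); (x_2, y_2) = (28799, 2640).


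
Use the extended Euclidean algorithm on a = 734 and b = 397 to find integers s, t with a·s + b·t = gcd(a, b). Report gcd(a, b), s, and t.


Euclidean algorithm on (734, 397) — divide until remainder is 0:
  734 = 1 · 397 + 337
  397 = 1 · 337 + 60
  337 = 5 · 60 + 37
  60 = 1 · 37 + 23
  37 = 1 · 23 + 14
  23 = 1 · 14 + 9
  14 = 1 · 9 + 5
  9 = 1 · 5 + 4
  5 = 1 · 4 + 1
  4 = 4 · 1 + 0
gcd(734, 397) = 1.
Track Bezout coefficients alongside the remainders: start with r₀ = 734 = a·1 + b·0 (s = 1, t = 0) and r₁ = 397 = a·0 + b·1 (s = 0, t = 1); each new remainder r_{k+1} = r_{k-1} − q_k·r_k inherits s_{k+1} = s_{k-1} − q_k·s_k, t_{k+1} = t_{k-1} − q_k·t_k, so r_k = a·s_k + b·t_k at every step:
  q = 1: r = 337, s = 1 − 1·0 = 1, t = 0 − 1·1 = -1  (check: 734·1 + 397·(-1) = 337)
  q = 1: r = 60, s = 0 − 1·1 = -1, t = 1 − 1·(-1) = 2  (check: 734·(-1) + 397·2 = 60)
  q = 5: r = 37, s = 1 − 5·(-1) = 6, t = -1 − 5·2 = -11  (check: 734·6 + 397·(-11) = 37)
  q = 1: r = 23, s = -1 − 1·6 = -7, t = 2 − 1·(-11) = 13  (check: 734·(-7) + 397·13 = 23)
  q = 1: r = 14, s = 6 − 1·(-7) = 13, t = -11 − 1·13 = -24  (check: 734·13 + 397·(-24) = 14)
  q = 1: r = 9, s = -7 − 1·13 = -20, t = 13 − 1·(-24) = 37  (check: 734·(-20) + 397·37 = 9)
  q = 1: r = 5, s = 13 − 1·(-20) = 33, t = -24 − 1·37 = -61  (check: 734·33 + 397·(-61) = 5)
  q = 1: r = 4, s = -20 − 1·33 = -53, t = 37 − 1·(-61) = 98  (check: 734·(-53) + 397·98 = 4)
  q = 1: r = 1, s = 33 − 1·(-53) = 86, t = -61 − 1·98 = -159  (check: 734·86 + 397·(-159) = 1)
The row with r = 1 (the gcd) gives the Bezout coefficients s = 86, t = -159.
Result: 734 · (86) + 397 · (-159) = 1.

gcd(734, 397) = 1; s = 86, t = -159 (check: 734·86 + 397·(-159) = 1).


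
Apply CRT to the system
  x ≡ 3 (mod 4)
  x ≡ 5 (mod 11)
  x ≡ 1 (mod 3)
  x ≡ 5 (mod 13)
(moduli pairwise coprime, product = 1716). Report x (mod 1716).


Product of moduli M = 4 · 11 · 3 · 13 = 1716.
Merge one congruence at a time:
  Start: x ≡ 3 (mod 4).
  Combine with x ≡ 5 (mod 11); new modulus lcm = 44.
    Write x = 3 + 4·t and substitute into x ≡ 5 (mod 11): 4·t ≡ 5 − 3 = 2 (mod 11).
    The inverse of 4 mod 11 is 3 (since 4·3 = 12 = 1·11 + 1), so t ≡ 3·2 = 6 ≡ 6 (mod 11).
    Then x = 3 + 4·6 = 27, valid modulo lcm(4, 11) = 44: x ≡ 27 (mod 44).
  Combine with x ≡ 1 (mod 3); new modulus lcm = 132.
    Write x = 27 + 44·t and substitute into x ≡ 1 (mod 3): 44·t ≡ 1 − 27 = -26 (mod 3).
    Reduce coefficients mod 3: 2·t ≡ 1 (mod 3).
    The inverse of 2 mod 3 is 2 (since 2·2 = 4 = 1·3 + 1), so t ≡ 2·1 = 2 ≡ 2 (mod 3).
    Then x = 27 + 44·2 = 115, valid modulo lcm(44, 3) = 132: x ≡ 115 (mod 132).
  Combine with x ≡ 5 (mod 13); new modulus lcm = 1716.
    Write x = 115 + 132·t and substitute into x ≡ 5 (mod 13): 132·t ≡ 5 − 115 = -110 (mod 13).
    Reduce coefficients mod 13: 2·t ≡ 7 (mod 13).
    The inverse of 2 mod 13 is 7 (since 2·7 = 14 = 1·13 + 1), so t ≡ 7·7 = 49 ≡ 10 (mod 13).
    Then x = 115 + 132·10 = 1435, valid modulo lcm(132, 13) = 1716: x ≡ 1435 (mod 1716).
Verify against each original: 1435 mod 4 = 3, 1435 mod 11 = 5, 1435 mod 3 = 1, 1435 mod 13 = 5.

x ≡ 1435 (mod 1716).


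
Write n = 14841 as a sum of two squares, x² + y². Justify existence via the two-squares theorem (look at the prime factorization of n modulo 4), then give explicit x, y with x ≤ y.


Step 1: Factor n = 14841 = 3^2 · 17 · 97.
Step 2: Check the mod-4 condition on each prime factor: 3 ≡ 3 (mod 4), exponent 2 (must be even); 17 ≡ 1 (mod 4), exponent 1; 97 ≡ 1 (mod 4), exponent 1.
All primes ≡ 3 (mod 4) appear to even exponent (or don't appear), so by the two-squares theorem n IS expressible as a sum of two squares.
Step 3: Build a representation. Group n = k² · m with k = 3 and m = 17 · 97 = 1649 (a product of primes ≡ 1 (mod 4)); a representation of m scales to one of n via (k·x)² + (k·y)² = k²(x² + y²). Each prime p ≡ 1 (mod 4) is itself a sum of two squares; find a² by testing p − a² for a perfect square:
  17: 17 − 1² = 16 = 4² ⇒ 17 = 1² + 4².
  97: 97 − 1² = 96, 97 − 2² = 93, 97 − 3² = 88, 97 − 4² = 81 = 9² ⇒ 97 = 4² + 9².
  Combine using the Brahmagupta–Fibonacci identity (a² + b²)(c² + d²) = (ac − bd)² + (ad + bc)² = (ac + bd)² + (ad − bc)²:
  17 · 97 = 1649: from (1² + 4²)(4² + 9²), take (1·4 − 4·9, 1·9 + 4·4) = (4 − 36, 9 + 16) = (-32, 25); dropping signs (only squares matter) gives (32, 25); check 32² + 25² = 1024 + 625 = 1649 ✓.
  Scale by k = 3: (3·32, 3·25) = (96, 75).
Step 4: Order so x ≤ y and verify: 75² + 96² = 5625 + 9216 = 14841 = n. ✓

n = 14841 = 75² + 96² (one valid representation with x ≤ y).


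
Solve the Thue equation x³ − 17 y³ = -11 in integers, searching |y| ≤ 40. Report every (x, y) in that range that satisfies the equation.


The equation is x³ - 17y³ = -11. For fixed y, x³ = 17·y³ − 11, so a solution requires the RHS to be a perfect cube.
Strategy: iterate y from -40 to 40, compute RHS = 17·y³ − 11, and check whether it is a (positive or negative) perfect cube.
Check small values of y:
  y = 0: RHS = -11 is not a perfect cube.
  y = 1: RHS = 6 is not a perfect cube.
  y = -1: RHS = -28 is not a perfect cube.
  y = 2: RHS = 125 = (5)³ ⇒ x = 5 works.
  y = -2: RHS = -147 is not a perfect cube.
  y = 3: RHS = 448 is not a perfect cube.
  y = -3: RHS = -470 is not a perfect cube.
Continuing the search up to |y| = 40 finds no further solutions beyond those listed.
Collected solutions: (5, 2).

Solutions (with |y| ≤ 40): (5, 2).


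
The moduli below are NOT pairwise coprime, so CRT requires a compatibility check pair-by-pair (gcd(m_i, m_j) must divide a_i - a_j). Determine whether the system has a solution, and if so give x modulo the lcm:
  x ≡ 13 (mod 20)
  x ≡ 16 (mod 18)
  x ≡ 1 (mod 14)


Moduli 20, 18, 14 are not pairwise coprime, so CRT works modulo lcm(m_i) when all pairwise compatibility conditions hold.
Pairwise compatibility: gcd(m_i, m_j) must divide a_i - a_j for every pair.
Merge one congruence at a time:
  Start: x ≡ 13 (mod 20).
  Combine with x ≡ 16 (mod 18): gcd(20, 18) = 2, and 16 - 13 = 3 is NOT divisible by 2.
    ⇒ system is inconsistent (no integer solution).

No solution (the system is inconsistent).


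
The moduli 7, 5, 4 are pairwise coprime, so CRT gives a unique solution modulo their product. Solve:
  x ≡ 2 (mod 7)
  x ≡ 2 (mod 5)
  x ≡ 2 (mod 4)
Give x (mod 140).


Moduli 7, 5, 4 are pairwise coprime; by CRT there is a unique solution modulo M = 7 · 5 · 4 = 140.
Solve pairwise, accumulating the modulus:
  Start with x ≡ 2 (mod 7).
  Combine with x ≡ 2 (mod 5): since gcd(7, 5) = 1, we get a unique residue mod 35.
    Write x = 2 + 7·t and substitute into x ≡ 2 (mod 5): 7·t ≡ 2 − 2 = 0 (mod 5).
    Reduce coefficients mod 5: 2·t ≡ 0 (mod 5).
    The inverse of 2 mod 5 is 3 (since 2·3 = 6 = 1·5 + 1), so t ≡ 3·0 = 0 ≡ 0 (mod 5).
    Then x = 2 + 7·0 = 2, valid modulo lcm(7, 5) = 35: x ≡ 2 (mod 35).
  Combine with x ≡ 2 (mod 4): since gcd(35, 4) = 1, we get a unique residue mod 140.
    Write x = 2 + 35·t and substitute into x ≡ 2 (mod 4): 35·t ≡ 2 − 2 = 0 (mod 4).
    Reduce coefficients mod 4: 3·t ≡ 0 (mod 4).
    The inverse of 3 mod 4 is 3 (since 3·3 = 9 = 2·4 + 1), so t ≡ 3·0 = 0 ≡ 0 (mod 4).
    Then x = 2 + 35·0 = 2, valid modulo lcm(35, 4) = 140: x ≡ 2 (mod 140).
Verify: 2 mod 7 = 2 ✓, 2 mod 5 = 2 ✓, 2 mod 4 = 2 ✓.

x ≡ 2 (mod 140).


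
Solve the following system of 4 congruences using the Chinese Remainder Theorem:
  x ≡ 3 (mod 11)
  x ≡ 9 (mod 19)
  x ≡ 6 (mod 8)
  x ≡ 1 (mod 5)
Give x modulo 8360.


Product of moduli M = 11 · 19 · 8 · 5 = 8360.
Merge one congruence at a time:
  Start: x ≡ 3 (mod 11).
  Combine with x ≡ 9 (mod 19); new modulus lcm = 209.
    Write x = 3 + 11·t and substitute into x ≡ 9 (mod 19): 11·t ≡ 9 − 3 = 6 (mod 19).
    The inverse of 11 mod 19 is 7 (since 11·7 = 77 = 4·19 + 1), so t ≡ 7·6 = 42 ≡ 4 (mod 19).
    Then x = 3 + 11·4 = 47, valid modulo lcm(11, 19) = 209: x ≡ 47 (mod 209).
  Combine with x ≡ 6 (mod 8); new modulus lcm = 1672.
    Write x = 47 + 209·t and substitute into x ≡ 6 (mod 8): 209·t ≡ 6 − 47 = -41 (mod 8).
    Reduce coefficients mod 8: 1·t ≡ 7 (mod 8).
    So t ≡ 7 (mod 8).
    Then x = 47 + 209·7 = 1510, valid modulo lcm(209, 8) = 1672: x ≡ 1510 (mod 1672).
  Combine with x ≡ 1 (mod 5); new modulus lcm = 8360.
    Write x = 1510 + 1672·t and substitute into x ≡ 1 (mod 5): 1672·t ≡ 1 − 1510 = -1509 (mod 5).
    Reduce coefficients mod 5: 2·t ≡ 1 (mod 5).
    The inverse of 2 mod 5 is 3 (since 2·3 = 6 = 1·5 + 1), so t ≡ 3·1 = 3 ≡ 3 (mod 5).
    Then x = 1510 + 1672·3 = 6526, valid modulo lcm(1672, 5) = 8360: x ≡ 6526 (mod 8360).
Verify against each original: 6526 mod 11 = 3, 6526 mod 19 = 9, 6526 mod 8 = 6, 6526 mod 5 = 1.

x ≡ 6526 (mod 8360).


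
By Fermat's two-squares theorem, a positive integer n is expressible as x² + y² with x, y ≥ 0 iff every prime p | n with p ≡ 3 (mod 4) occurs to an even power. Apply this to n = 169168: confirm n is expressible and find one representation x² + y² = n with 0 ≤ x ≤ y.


Step 1: Factor n = 169168 = 2^4 · 97 · 109.
Step 2: Check the mod-4 condition on each prime factor: 2 = 2 (special); 97 ≡ 1 (mod 4), exponent 1; 109 ≡ 1 (mod 4), exponent 1.
All primes ≡ 3 (mod 4) appear to even exponent (or don't appear), so by the two-squares theorem n IS expressible as a sum of two squares.
Step 3: Build a representation. Group n = k² · m with k = 4 and m = 97 · 109 = 10573 (a product of primes ≡ 1 (mod 4)); a representation of m scales to one of n via (k·x)² + (k·y)² = k²(x² + y²). Each prime p ≡ 1 (mod 4) is itself a sum of two squares; find a² by testing p − a² for a perfect square:
  97: 97 − 1² = 96, 97 − 2² = 93, 97 − 3² = 88, 97 − 4² = 81 = 9² ⇒ 97 = 4² + 9².
  109: 109 − 1² = 108, 109 − 2² = 105, 109 − 3² = 100 = 10² ⇒ 109 = 3² + 10².
  Combine using the Brahmagupta–Fibonacci identity (a² + b²)(c² + d²) = (ac − bd)² + (ad + bc)² = (ac + bd)² + (ad − bc)²:
  97 · 109 = 10573: from (4² + 9²)(3² + 10²), take (4·3 − 9·10, 4·10 + 9·3) = (12 − 90, 40 + 27) = (-78, 67); dropping signs (only squares matter) gives (78, 67); check 78² + 67² = 6084 + 4489 = 10573 ✓.
  Scale by k = 4: (4·78, 4·67) = (312, 268).
Step 4: Order so x ≤ y and verify: 268² + 312² = 71824 + 97344 = 169168 = n. ✓

n = 169168 = 268² + 312² (one valid representation with x ≤ y).


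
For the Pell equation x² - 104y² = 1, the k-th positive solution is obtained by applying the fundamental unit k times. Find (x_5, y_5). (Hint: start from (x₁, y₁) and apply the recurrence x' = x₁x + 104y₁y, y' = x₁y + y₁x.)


Step 1: Find the fundamental solution (x₁, y₁) of x² - 104y² = 1.
  Expand √104 as a continued fraction. a₀ = ⌊√104⌋ = 10; iterate m_{k+1} = d_k·a_k − m_k, d_{k+1} = (104 − m_{k+1}²)/d_k, a_{k+1} = ⌊(a₀ + m_{k+1})/d_{k+1}⌋ (starting m₀ = 0, d₀ = 1), with convergents p_k = a_k·p_{k-1} + p_{k-2}, q_k = a_k·q_{k-1} + q_{k-2} (p₋₁ = 1, q₋₁ = 0):
  k = 0: a₀ = 10; p₀/q₀ = 10/1; p₀² − 104·q₀² = 100 − 104 = -4.
  k = 1: m = 10, d = 4, a = ⌊(10 + 10)/4⌋ = 5; p/q = (5·10 + 1)/(5·1 + 0) = 51/5; p² − 104·q² = 2601 − 2600 = 1.
  The first convergent with p² − 104·q² = 1 gives the fundamental solution (x₁, y₁) = (51, 5).
Step 2: Apply the recurrence (x_{n+1}, y_{n+1}) = (x₁x_n + 104y₁y_n, x₁y_n + y₁x_n) repeatedly.
  From (x_1, y_1) = (51, 5): x_2 = 51·51 + 104·5·5 = 5201; y_2 = 51·5 + 5·51 = 510.
  From (x_2, y_2) = (5201, 510): x_3 = 51·5201 + 104·5·510 = 530451; y_3 = 51·510 + 5·5201 = 52015.
  From (x_3, y_3) = (530451, 52015): x_4 = 51·530451 + 104·5·52015 = 54100801; y_4 = 51·52015 + 5·530451 = 5305020.
  From (x_4, y_4) = (54100801, 5305020): x_5 = 51·54100801 + 104·5·5305020 = 5517751251; y_5 = 51·5305020 + 5·54100801 = 541060025.
Step 3: Verify x_5² - 104·y_5² = 30445578867912065001 - 30445578867912065000 = 1 (should be 1). ✓

(x_1, y_1) = (51, 5); (x_5, y_5) = (5517751251, 541060025).


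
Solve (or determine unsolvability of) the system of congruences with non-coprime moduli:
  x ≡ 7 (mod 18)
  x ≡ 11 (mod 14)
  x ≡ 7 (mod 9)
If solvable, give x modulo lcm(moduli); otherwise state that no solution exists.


Moduli 18, 14, 9 are not pairwise coprime, so CRT works modulo lcm(m_i) when all pairwise compatibility conditions hold.
Pairwise compatibility: gcd(m_i, m_j) must divide a_i - a_j for every pair.
Merge one congruence at a time:
  Start: x ≡ 7 (mod 18).
  Combine with x ≡ 11 (mod 14): gcd(18, 14) = 2; 11 - 7 = 4, which IS divisible by 2, so compatible.
    Write x = 7 + 18·t and substitute into x ≡ 11 (mod 14): 18·t ≡ 11 − 7 = 4 (mod 14).
    Divide the congruence (and modulus) by g = 2: 9·t ≡ 2 (mod 7).
    Reduce coefficients mod 7: 2·t ≡ 2 (mod 7).
    The inverse of 2 mod 7 is 4 (since 2·4 = 8 = 1·7 + 1), so t ≡ 4·2 = 8 ≡ 1 (mod 7).
    Then x = 7 + 18·1 = 25, valid modulo lcm(18, 14) = 126: x ≡ 25 (mod 126).
  Combine with x ≡ 7 (mod 9): gcd(126, 9) = 9; 7 - 25 = -18, which IS divisible by 9, so compatible.
    Write x = 25 + 126·t and substitute into x ≡ 7 (mod 9): 126·t ≡ 7 − 25 = -18 (mod 9).
    Divide the congruence (and modulus) by g = 9: 14·t ≡ -2 (mod 1).
    Modulo 1 every t works; take t = 0.
    Then x = 25 + 126·0 = 25, valid modulo lcm(126, 9) = 126: x ≡ 25 (mod 126).
Verify: 25 mod 18 = 7, 25 mod 14 = 11, 25 mod 9 = 7.

x ≡ 25 (mod 126).


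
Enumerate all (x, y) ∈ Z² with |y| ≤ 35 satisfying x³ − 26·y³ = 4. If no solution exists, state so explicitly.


The equation is x³ - 26y³ = 4. For fixed y, x³ = 26·y³ + 4, so a solution requires the RHS to be a perfect cube.
Strategy: iterate y from -35 to 35, compute RHS = 26·y³ + 4, and check whether it is a (positive or negative) perfect cube.
Check small values of y:
  y = 0: RHS = 4 is not a perfect cube.
  y = 1: RHS = 30 is not a perfect cube.
  y = -1: RHS = -22 is not a perfect cube.
  y = 2: RHS = 212 is not a perfect cube.
  y = -2: RHS = -204 is not a perfect cube.
  y = 3: RHS = 706 is not a perfect cube.
  y = -3: RHS = -698 is not a perfect cube.
Continuing the search up to |y| = 35 finds no solutions either.
No (x, y) in the scanned range satisfies the equation.

No integer solutions with |y| ≤ 35.


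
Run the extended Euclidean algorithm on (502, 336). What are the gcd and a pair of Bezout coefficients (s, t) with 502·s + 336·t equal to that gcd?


Euclidean algorithm on (502, 336) — divide until remainder is 0:
  502 = 1 · 336 + 166
  336 = 2 · 166 + 4
  166 = 41 · 4 + 2
  4 = 2 · 2 + 0
gcd(502, 336) = 2.
Track Bezout coefficients alongside the remainders: start with r₀ = 502 = a·1 + b·0 (s = 1, t = 0) and r₁ = 336 = a·0 + b·1 (s = 0, t = 1); each new remainder r_{k+1} = r_{k-1} − q_k·r_k inherits s_{k+1} = s_{k-1} − q_k·s_k, t_{k+1} = t_{k-1} − q_k·t_k, so r_k = a·s_k + b·t_k at every step:
  q = 1: r = 166, s = 1 − 1·0 = 1, t = 0 − 1·1 = -1  (check: 502·1 + 336·(-1) = 166)
  q = 2: r = 4, s = 0 − 2·1 = -2, t = 1 − 2·(-1) = 3  (check: 502·(-2) + 336·3 = 4)
  q = 41: r = 2, s = 1 − 41·(-2) = 83, t = -1 − 41·3 = -124  (check: 502·83 + 336·(-124) = 2)
The row with r = 2 (the gcd) gives the Bezout coefficients s = 83, t = -124.
Result: 502 · (83) + 336 · (-124) = 2.

gcd(502, 336) = 2; s = 83, t = -124 (check: 502·83 + 336·(-124) = 2).


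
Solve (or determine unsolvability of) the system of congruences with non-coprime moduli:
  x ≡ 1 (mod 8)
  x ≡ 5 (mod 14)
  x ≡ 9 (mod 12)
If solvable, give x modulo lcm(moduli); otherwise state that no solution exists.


Moduli 8, 14, 12 are not pairwise coprime, so CRT works modulo lcm(m_i) when all pairwise compatibility conditions hold.
Pairwise compatibility: gcd(m_i, m_j) must divide a_i - a_j for every pair.
Merge one congruence at a time:
  Start: x ≡ 1 (mod 8).
  Combine with x ≡ 5 (mod 14): gcd(8, 14) = 2; 5 - 1 = 4, which IS divisible by 2, so compatible.
    Write x = 1 + 8·t and substitute into x ≡ 5 (mod 14): 8·t ≡ 5 − 1 = 4 (mod 14).
    Divide the congruence (and modulus) by g = 2: 4·t ≡ 2 (mod 7).
    The inverse of 4 mod 7 is 2 (since 4·2 = 8 = 1·7 + 1), so t ≡ 2·2 = 4 ≡ 4 (mod 7).
    Then x = 1 + 8·4 = 33, valid modulo lcm(8, 14) = 56: x ≡ 33 (mod 56).
  Combine with x ≡ 9 (mod 12): gcd(56, 12) = 4; 9 - 33 = -24, which IS divisible by 4, so compatible.
    Write x = 33 + 56·t and substitute into x ≡ 9 (mod 12): 56·t ≡ 9 − 33 = -24 (mod 12).
    Divide the congruence (and modulus) by g = 4: 14·t ≡ -6 (mod 3).
    Reduce coefficients mod 3: 2·t ≡ 0 (mod 3).
    The inverse of 2 mod 3 is 2 (since 2·2 = 4 = 1·3 + 1), so t ≡ 2·0 = 0 ≡ 0 (mod 3).
    Then x = 33 + 56·0 = 33, valid modulo lcm(56, 12) = 168: x ≡ 33 (mod 168).
Verify: 33 mod 8 = 1, 33 mod 14 = 5, 33 mod 12 = 9.

x ≡ 33 (mod 168).


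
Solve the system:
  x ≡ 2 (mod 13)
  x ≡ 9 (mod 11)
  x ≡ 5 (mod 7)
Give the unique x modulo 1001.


Moduli 13, 11, 7 are pairwise coprime; by CRT there is a unique solution modulo M = 13 · 11 · 7 = 1001.
Solve pairwise, accumulating the modulus:
  Start with x ≡ 2 (mod 13).
  Combine with x ≡ 9 (mod 11): since gcd(13, 11) = 1, we get a unique residue mod 143.
    Write x = 2 + 13·t and substitute into x ≡ 9 (mod 11): 13·t ≡ 9 − 2 = 7 (mod 11).
    Reduce coefficients mod 11: 2·t ≡ 7 (mod 11).
    The inverse of 2 mod 11 is 6 (since 2·6 = 12 = 1·11 + 1), so t ≡ 6·7 = 42 ≡ 9 (mod 11).
    Then x = 2 + 13·9 = 119, valid modulo lcm(13, 11) = 143: x ≡ 119 (mod 143).
  Combine with x ≡ 5 (mod 7): since gcd(143, 7) = 1, we get a unique residue mod 1001.
    Write x = 119 + 143·t and substitute into x ≡ 5 (mod 7): 143·t ≡ 5 − 119 = -114 (mod 7).
    Reduce coefficients mod 7: 3·t ≡ 5 (mod 7).
    The inverse of 3 mod 7 is 5 (since 3·5 = 15 = 2·7 + 1), so t ≡ 5·5 = 25 ≡ 4 (mod 7).
    Then x = 119 + 143·4 = 691, valid modulo lcm(143, 7) = 1001: x ≡ 691 (mod 1001).
Verify: 691 mod 13 = 2 ✓, 691 mod 11 = 9 ✓, 691 mod 7 = 5 ✓.

x ≡ 691 (mod 1001).


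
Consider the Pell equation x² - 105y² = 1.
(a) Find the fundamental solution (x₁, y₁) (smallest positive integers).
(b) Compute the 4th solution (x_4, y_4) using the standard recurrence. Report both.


Step 1: Find the fundamental solution (x₁, y₁) of x² - 105y² = 1.
  Expand √105 as a continued fraction. a₀ = ⌊√105⌋ = 10; iterate m_{k+1} = d_k·a_k − m_k, d_{k+1} = (105 − m_{k+1}²)/d_k, a_{k+1} = ⌊(a₀ + m_{k+1})/d_{k+1}⌋ (starting m₀ = 0, d₀ = 1), with convergents p_k = a_k·p_{k-1} + p_{k-2}, q_k = a_k·q_{k-1} + q_{k-2} (p₋₁ = 1, q₋₁ = 0):
  k = 0: a₀ = 10; p₀/q₀ = 10/1; p₀² − 105·q₀² = 100 − 105 = -5.
  k = 1: m = 10, d = 5, a = ⌊(10 + 10)/5⌋ = 4; p/q = (4·10 + 1)/(4·1 + 0) = 41/4; p² − 105·q² = 1681 − 1680 = 1.
  The first convergent with p² − 105·q² = 1 gives the fundamental solution (x₁, y₁) = (41, 4).
Step 2: Apply the recurrence (x_{n+1}, y_{n+1}) = (x₁x_n + 105y₁y_n, x₁y_n + y₁x_n) repeatedly.
  From (x_1, y_1) = (41, 4): x_2 = 41·41 + 105·4·4 = 3361; y_2 = 41·4 + 4·41 = 328.
  From (x_2, y_2) = (3361, 328): x_3 = 41·3361 + 105·4·328 = 275561; y_3 = 41·328 + 4·3361 = 26892.
  From (x_3, y_3) = (275561, 26892): x_4 = 41·275561 + 105·4·26892 = 22592641; y_4 = 41·26892 + 4·275561 = 2204816.
Step 3: Verify x_4² - 105·y_4² = 510427427354881 - 510427427354880 = 1 (should be 1). ✓

(x_1, y_1) = (41, 4); (x_4, y_4) = (22592641, 2204816).


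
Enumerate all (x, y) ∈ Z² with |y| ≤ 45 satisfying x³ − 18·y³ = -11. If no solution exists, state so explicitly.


The equation is x³ - 18y³ = -11. For fixed y, x³ = 18·y³ − 11, so a solution requires the RHS to be a perfect cube.
Strategy: iterate y from -45 to 45, compute RHS = 18·y³ − 11, and check whether it is a (positive or negative) perfect cube.
Check small values of y:
  y = 0: RHS = -11 is not a perfect cube.
  y = 1: RHS = 7 is not a perfect cube.
  y = -1: RHS = -29 is not a perfect cube.
  y = 2: RHS = 133 is not a perfect cube.
  y = -2: RHS = -155 is not a perfect cube.
  y = 3: RHS = 475 is not a perfect cube.
  y = -3: RHS = -497 is not a perfect cube.
Continuing the search up to |y| = 45 finds no solutions either.
No (x, y) in the scanned range satisfies the equation.

No integer solutions with |y| ≤ 45.


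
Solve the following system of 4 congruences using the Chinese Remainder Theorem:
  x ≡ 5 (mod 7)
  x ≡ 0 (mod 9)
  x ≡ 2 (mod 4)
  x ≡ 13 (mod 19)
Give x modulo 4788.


Product of moduli M = 7 · 9 · 4 · 19 = 4788.
Merge one congruence at a time:
  Start: x ≡ 5 (mod 7).
  Combine with x ≡ 0 (mod 9); new modulus lcm = 63.
    Write x = 5 + 7·t and substitute into x ≡ 0 (mod 9): 7·t ≡ 0 − 5 = -5 (mod 9).
    Reduce coefficients mod 9: 7·t ≡ 4 (mod 9).
    The inverse of 7 mod 9 is 4 (since 7·4 = 28 = 3·9 + 1), so t ≡ 4·4 = 16 ≡ 7 (mod 9).
    Then x = 5 + 7·7 = 54, valid modulo lcm(7, 9) = 63: x ≡ 54 (mod 63).
  Combine with x ≡ 2 (mod 4); new modulus lcm = 252.
    Write x = 54 + 63·t and substitute into x ≡ 2 (mod 4): 63·t ≡ 2 − 54 = -52 (mod 4).
    Reduce coefficients mod 4: 3·t ≡ 0 (mod 4).
    The inverse of 3 mod 4 is 3 (since 3·3 = 9 = 2·4 + 1), so t ≡ 3·0 = 0 ≡ 0 (mod 4).
    Then x = 54 + 63·0 = 54, valid modulo lcm(63, 4) = 252: x ≡ 54 (mod 252).
  Combine with x ≡ 13 (mod 19); new modulus lcm = 4788.
    Write x = 54 + 252·t and substitute into x ≡ 13 (mod 19): 252·t ≡ 13 − 54 = -41 (mod 19).
    Reduce coefficients mod 19: 5·t ≡ 16 (mod 19).
    The inverse of 5 mod 19 is 4 (since 5·4 = 20 = 1·19 + 1), so t ≡ 4·16 = 64 ≡ 7 (mod 19).
    Then x = 54 + 252·7 = 1818, valid modulo lcm(252, 19) = 4788: x ≡ 1818 (mod 4788).
Verify against each original: 1818 mod 7 = 5, 1818 mod 9 = 0, 1818 mod 4 = 2, 1818 mod 19 = 13.

x ≡ 1818 (mod 4788).


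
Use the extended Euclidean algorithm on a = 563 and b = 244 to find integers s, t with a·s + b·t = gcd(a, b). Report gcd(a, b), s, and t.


Euclidean algorithm on (563, 244) — divide until remainder is 0:
  563 = 2 · 244 + 75
  244 = 3 · 75 + 19
  75 = 3 · 19 + 18
  19 = 1 · 18 + 1
  18 = 18 · 1 + 0
gcd(563, 244) = 1.
Track Bezout coefficients alongside the remainders: start with r₀ = 563 = a·1 + b·0 (s = 1, t = 0) and r₁ = 244 = a·0 + b·1 (s = 0, t = 1); each new remainder r_{k+1} = r_{k-1} − q_k·r_k inherits s_{k+1} = s_{k-1} − q_k·s_k, t_{k+1} = t_{k-1} − q_k·t_k, so r_k = a·s_k + b·t_k at every step:
  q = 2: r = 75, s = 1 − 2·0 = 1, t = 0 − 2·1 = -2  (check: 563·1 + 244·(-2) = 75)
  q = 3: r = 19, s = 0 − 3·1 = -3, t = 1 − 3·(-2) = 7  (check: 563·(-3) + 244·7 = 19)
  q = 3: r = 18, s = 1 − 3·(-3) = 10, t = -2 − 3·7 = -23  (check: 563·10 + 244·(-23) = 18)
  q = 1: r = 1, s = -3 − 1·10 = -13, t = 7 − 1·(-23) = 30  (check: 563·(-13) + 244·30 = 1)
The row with r = 1 (the gcd) gives the Bezout coefficients s = -13, t = 30.
Result: 563 · (-13) + 244 · (30) = 1.

gcd(563, 244) = 1; s = -13, t = 30 (check: 563·(-13) + 244·30 = 1).


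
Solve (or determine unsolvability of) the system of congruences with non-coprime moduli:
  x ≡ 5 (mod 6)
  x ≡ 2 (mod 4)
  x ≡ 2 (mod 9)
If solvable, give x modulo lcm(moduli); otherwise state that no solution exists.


Moduli 6, 4, 9 are not pairwise coprime, so CRT works modulo lcm(m_i) when all pairwise compatibility conditions hold.
Pairwise compatibility: gcd(m_i, m_j) must divide a_i - a_j for every pair.
Merge one congruence at a time:
  Start: x ≡ 5 (mod 6).
  Combine with x ≡ 2 (mod 4): gcd(6, 4) = 2, and 2 - 5 = -3 is NOT divisible by 2.
    ⇒ system is inconsistent (no integer solution).

No solution (the system is inconsistent).


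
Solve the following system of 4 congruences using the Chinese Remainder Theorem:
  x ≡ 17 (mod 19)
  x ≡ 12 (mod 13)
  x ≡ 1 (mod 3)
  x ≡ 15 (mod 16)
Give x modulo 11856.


Product of moduli M = 19 · 13 · 3 · 16 = 11856.
Merge one congruence at a time:
  Start: x ≡ 17 (mod 19).
  Combine with x ≡ 12 (mod 13); new modulus lcm = 247.
    Write x = 17 + 19·t and substitute into x ≡ 12 (mod 13): 19·t ≡ 12 − 17 = -5 (mod 13).
    Reduce coefficients mod 13: 6·t ≡ 8 (mod 13).
    The inverse of 6 mod 13 is 11 (since 6·11 = 66 = 5·13 + 1), so t ≡ 11·8 = 88 ≡ 10 (mod 13).
    Then x = 17 + 19·10 = 207, valid modulo lcm(19, 13) = 247: x ≡ 207 (mod 247).
  Combine with x ≡ 1 (mod 3); new modulus lcm = 741.
    Write x = 207 + 247·t and substitute into x ≡ 1 (mod 3): 247·t ≡ 1 − 207 = -206 (mod 3).
    Reduce coefficients mod 3: 1·t ≡ 1 (mod 3).
    So t ≡ 1 (mod 3).
    Then x = 207 + 247·1 = 454, valid modulo lcm(247, 3) = 741: x ≡ 454 (mod 741).
  Combine with x ≡ 15 (mod 16); new modulus lcm = 11856.
    Write x = 454 + 741·t and substitute into x ≡ 15 (mod 16): 741·t ≡ 15 − 454 = -439 (mod 16).
    Reduce coefficients mod 16: 5·t ≡ 9 (mod 16).
    The inverse of 5 mod 16 is 13 (since 5·13 = 65 = 4·16 + 1), so t ≡ 13·9 = 117 ≡ 5 (mod 16).
    Then x = 454 + 741·5 = 4159, valid modulo lcm(741, 16) = 11856: x ≡ 4159 (mod 11856).
Verify against each original: 4159 mod 19 = 17, 4159 mod 13 = 12, 4159 mod 3 = 1, 4159 mod 16 = 15.

x ≡ 4159 (mod 11856).


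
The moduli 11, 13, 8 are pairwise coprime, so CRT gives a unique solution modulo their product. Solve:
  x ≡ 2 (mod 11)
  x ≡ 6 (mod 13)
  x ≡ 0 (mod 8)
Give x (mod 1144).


Moduli 11, 13, 8 are pairwise coprime; by CRT there is a unique solution modulo M = 11 · 13 · 8 = 1144.
Solve pairwise, accumulating the modulus:
  Start with x ≡ 2 (mod 11).
  Combine with x ≡ 6 (mod 13): since gcd(11, 13) = 1, we get a unique residue mod 143.
    Write x = 2 + 11·t and substitute into x ≡ 6 (mod 13): 11·t ≡ 6 − 2 = 4 (mod 13).
    The inverse of 11 mod 13 is 6 (since 11·6 = 66 = 5·13 + 1), so t ≡ 6·4 = 24 ≡ 11 (mod 13).
    Then x = 2 + 11·11 = 123, valid modulo lcm(11, 13) = 143: x ≡ 123 (mod 143).
  Combine with x ≡ 0 (mod 8): since gcd(143, 8) = 1, we get a unique residue mod 1144.
    Write x = 123 + 143·t and substitute into x ≡ 0 (mod 8): 143·t ≡ 0 − 123 = -123 (mod 8).
    Reduce coefficients mod 8: 7·t ≡ 5 (mod 8).
    The inverse of 7 mod 8 is 7 (since 7·7 = 49 = 6·8 + 1), so t ≡ 7·5 = 35 ≡ 3 (mod 8).
    Then x = 123 + 143·3 = 552, valid modulo lcm(143, 8) = 1144: x ≡ 552 (mod 1144).
Verify: 552 mod 11 = 2 ✓, 552 mod 13 = 6 ✓, 552 mod 8 = 0 ✓.

x ≡ 552 (mod 1144).


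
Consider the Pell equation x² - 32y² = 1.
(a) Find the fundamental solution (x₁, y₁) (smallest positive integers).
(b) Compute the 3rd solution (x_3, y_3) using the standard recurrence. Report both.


Step 1: Find the fundamental solution (x₁, y₁) of x² - 32y² = 1.
  Expand √32 as a continued fraction. a₀ = ⌊√32⌋ = 5; iterate m_{k+1} = d_k·a_k − m_k, d_{k+1} = (32 − m_{k+1}²)/d_k, a_{k+1} = ⌊(a₀ + m_{k+1})/d_{k+1}⌋ (starting m₀ = 0, d₀ = 1), with convergents p_k = a_k·p_{k-1} + p_{k-2}, q_k = a_k·q_{k-1} + q_{k-2} (p₋₁ = 1, q₋₁ = 0):
  k = 0: a₀ = 5; p₀/q₀ = 5/1; p₀² − 32·q₀² = 25 − 32 = -7.
  k = 1: m = 5, d = 7, a = ⌊(5 + 5)/7⌋ = 1; p/q = (1·5 + 1)/(1·1 + 0) = 6/1; p² − 32·q² = 36 − 32 = 4.
  k = 2: m = 2, d = 4, a = ⌊(5 + 2)/4⌋ = 1; p/q = (1·6 + 5)/(1·1 + 1) = 11/2; p² − 32·q² = 121 − 128 = -7.
  k = 3: m = 2, d = 7, a = ⌊(5 + 2)/7⌋ = 1; p/q = (1·11 + 6)/(1·2 + 1) = 17/3; p² − 32·q² = 289 − 288 = 1.
  The first convergent with p² − 32·q² = 1 gives the fundamental solution (x₁, y₁) = (17, 3).
Step 2: Apply the recurrence (x_{n+1}, y_{n+1}) = (x₁x_n + 32y₁y_n, x₁y_n + y₁x_n) repeatedly.
  From (x_1, y_1) = (17, 3): x_2 = 17·17 + 32·3·3 = 577; y_2 = 17·3 + 3·17 = 102.
  From (x_2, y_2) = (577, 102): x_3 = 17·577 + 32·3·102 = 19601; y_3 = 17·102 + 3·577 = 3465.
Step 3: Verify x_3² - 32·y_3² = 384199201 - 384199200 = 1 (should be 1). ✓

(x_1, y_1) = (17, 3); (x_3, y_3) = (19601, 3465).


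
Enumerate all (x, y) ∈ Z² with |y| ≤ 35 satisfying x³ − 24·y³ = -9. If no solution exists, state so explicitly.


The equation is x³ - 24y³ = -9. For fixed y, x³ = 24·y³ − 9, so a solution requires the RHS to be a perfect cube.
Strategy: iterate y from -35 to 35, compute RHS = 24·y³ − 9, and check whether it is a (positive or negative) perfect cube.
Check small values of y:
  y = 0: RHS = -9 is not a perfect cube.
  y = 1: RHS = 15 is not a perfect cube.
  y = -1: RHS = -33 is not a perfect cube.
  y = 2: RHS = 183 is not a perfect cube.
  y = -2: RHS = -201 is not a perfect cube.
  y = 3: RHS = 639 is not a perfect cube.
  y = -3: RHS = -657 is not a perfect cube.
Continuing the search up to |y| = 35 finds no solutions either.
No (x, y) in the scanned range satisfies the equation.

No integer solutions with |y| ≤ 35.


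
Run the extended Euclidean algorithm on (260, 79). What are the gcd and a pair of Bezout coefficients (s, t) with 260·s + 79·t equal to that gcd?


Euclidean algorithm on (260, 79) — divide until remainder is 0:
  260 = 3 · 79 + 23
  79 = 3 · 23 + 10
  23 = 2 · 10 + 3
  10 = 3 · 3 + 1
  3 = 3 · 1 + 0
gcd(260, 79) = 1.
Track Bezout coefficients alongside the remainders: start with r₀ = 260 = a·1 + b·0 (s = 1, t = 0) and r₁ = 79 = a·0 + b·1 (s = 0, t = 1); each new remainder r_{k+1} = r_{k-1} − q_k·r_k inherits s_{k+1} = s_{k-1} − q_k·s_k, t_{k+1} = t_{k-1} − q_k·t_k, so r_k = a·s_k + b·t_k at every step:
  q = 3: r = 23, s = 1 − 3·0 = 1, t = 0 − 3·1 = -3  (check: 260·1 + 79·(-3) = 23)
  q = 3: r = 10, s = 0 − 3·1 = -3, t = 1 − 3·(-3) = 10  (check: 260·(-3) + 79·10 = 10)
  q = 2: r = 3, s = 1 − 2·(-3) = 7, t = -3 − 2·10 = -23  (check: 260·7 + 79·(-23) = 3)
  q = 3: r = 1, s = -3 − 3·7 = -24, t = 10 − 3·(-23) = 79  (check: 260·(-24) + 79·79 = 1)
The row with r = 1 (the gcd) gives the Bezout coefficients s = -24, t = 79.
Result: 260 · (-24) + 79 · (79) = 1.

gcd(260, 79) = 1; s = -24, t = 79 (check: 260·(-24) + 79·79 = 1).


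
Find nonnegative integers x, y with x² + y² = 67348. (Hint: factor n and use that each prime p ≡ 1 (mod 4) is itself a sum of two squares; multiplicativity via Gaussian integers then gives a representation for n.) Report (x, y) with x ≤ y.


Step 1: Factor n = 67348 = 2^2 · 113 · 149.
Step 2: Check the mod-4 condition on each prime factor: 2 = 2 (special); 113 ≡ 1 (mod 4), exponent 1; 149 ≡ 1 (mod 4), exponent 1.
All primes ≡ 3 (mod 4) appear to even exponent (or don't appear), so by the two-squares theorem n IS expressible as a sum of two squares.
Step 3: Build a representation. Group n = k² · m with k = 2 and m = 113 · 149 = 16837 (a product of primes ≡ 1 (mod 4)); a representation of m scales to one of n via (k·x)² + (k·y)² = k²(x² + y²). Each prime p ≡ 1 (mod 4) is itself a sum of two squares; find a² by testing p − a² for a perfect square:
  113: 113 − 1² = 112, 113 − 2² = 109, 113 − 3² = 104, 113 − 4² = 97, 113 − 5² = 88, 113 − 6² = 77, 113 − 7² = 64 = 8² ⇒ 113 = 7² + 8².
  149: 149 − 1² = 148, 149 − 2² = 145, 149 − 3² = 140, 149 − 4² = 133, 149 − 5² = 124, 149 − 6² = 113, 149 − 7² = 100 = 10² ⇒ 149 = 7² + 10².
  Combine using the Brahmagupta–Fibonacci identity (a² + b²)(c² + d²) = (ac − bd)² + (ad + bc)² = (ac + bd)² + (ad − bc)²:
  113 · 149 = 16837: from (7² + 8²)(7² + 10²), take (7·7 − 8·10, 7·10 + 8·7) = (49 − 80, 70 + 56) = (-31, 126); dropping signs (only squares matter) gives (31, 126); check 31² + 126² = 961 + 15876 = 16837 ✓.
  Scale by k = 2: (2·31, 2·126) = (62, 252).
Step 4: Order so x ≤ y and verify: 62² + 252² = 3844 + 63504 = 67348 = n. ✓

n = 67348 = 62² + 252² (one valid representation with x ≤ y).


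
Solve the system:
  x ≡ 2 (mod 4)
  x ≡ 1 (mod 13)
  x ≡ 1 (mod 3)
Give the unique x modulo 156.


Moduli 4, 13, 3 are pairwise coprime; by CRT there is a unique solution modulo M = 4 · 13 · 3 = 156.
Solve pairwise, accumulating the modulus:
  Start with x ≡ 2 (mod 4).
  Combine with x ≡ 1 (mod 13): since gcd(4, 13) = 1, we get a unique residue mod 52.
    Write x = 2 + 4·t and substitute into x ≡ 1 (mod 13): 4·t ≡ 1 − 2 = -1 (mod 13).
    Reduce coefficients mod 13: 4·t ≡ 12 (mod 13).
    The inverse of 4 mod 13 is 10 (since 4·10 = 40 = 3·13 + 1), so t ≡ 10·12 = 120 ≡ 3 (mod 13).
    Then x = 2 + 4·3 = 14, valid modulo lcm(4, 13) = 52: x ≡ 14 (mod 52).
  Combine with x ≡ 1 (mod 3): since gcd(52, 3) = 1, we get a unique residue mod 156.
    Write x = 14 + 52·t and substitute into x ≡ 1 (mod 3): 52·t ≡ 1 − 14 = -13 (mod 3).
    Reduce coefficients mod 3: 1·t ≡ 2 (mod 3).
    So t ≡ 2 (mod 3).
    Then x = 14 + 52·2 = 118, valid modulo lcm(52, 3) = 156: x ≡ 118 (mod 156).
Verify: 118 mod 4 = 2 ✓, 118 mod 13 = 1 ✓, 118 mod 3 = 1 ✓.

x ≡ 118 (mod 156).


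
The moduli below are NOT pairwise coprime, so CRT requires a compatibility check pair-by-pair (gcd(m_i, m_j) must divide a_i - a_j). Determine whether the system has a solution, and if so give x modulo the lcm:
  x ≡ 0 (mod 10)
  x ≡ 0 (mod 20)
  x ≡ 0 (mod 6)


Moduli 10, 20, 6 are not pairwise coprime, so CRT works modulo lcm(m_i) when all pairwise compatibility conditions hold.
Pairwise compatibility: gcd(m_i, m_j) must divide a_i - a_j for every pair.
Merge one congruence at a time:
  Start: x ≡ 0 (mod 10).
  Combine with x ≡ 0 (mod 20): gcd(10, 20) = 10; 0 - 0 = 0, which IS divisible by 10, so compatible.
    Write x = 0 + 10·t and substitute into x ≡ 0 (mod 20): 10·t ≡ 0 − 0 = 0 (mod 20).
    Divide the congruence (and modulus) by g = 10: 1·t ≡ 0 (mod 2).
    So t ≡ 0 (mod 2).
    Then x = 0 + 10·0 = 0, valid modulo lcm(10, 20) = 20: x ≡ 0 (mod 20).
  Combine with x ≡ 0 (mod 6): gcd(20, 6) = 2; 0 - 0 = 0, which IS divisible by 2, so compatible.
    Write x = 0 + 20·t and substitute into x ≡ 0 (mod 6): 20·t ≡ 0 − 0 = 0 (mod 6).
    Divide the congruence (and modulus) by g = 2: 10·t ≡ 0 (mod 3).
    Reduce coefficients mod 3: 1·t ≡ 0 (mod 3).
    So t ≡ 0 (mod 3).
    Then x = 0 + 20·0 = 0, valid modulo lcm(20, 6) = 60: x ≡ 0 (mod 60).
Verify: 0 mod 10 = 0, 0 mod 20 = 0, 0 mod 6 = 0.

x ≡ 0 (mod 60).


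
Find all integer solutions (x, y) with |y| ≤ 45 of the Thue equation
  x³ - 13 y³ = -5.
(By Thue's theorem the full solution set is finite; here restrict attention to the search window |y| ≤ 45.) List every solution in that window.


The equation is x³ - 13y³ = -5. For fixed y, x³ = 13·y³ − 5, so a solution requires the RHS to be a perfect cube.
Strategy: iterate y from -45 to 45, compute RHS = 13·y³ − 5, and check whether it is a (positive or negative) perfect cube.
Check small values of y:
  y = 0: RHS = -5 is not a perfect cube.
  y = 1: RHS = 8 = (2)³ ⇒ x = 2 works.
  y = -1: RHS = -18 is not a perfect cube.
  y = 2: RHS = 99 is not a perfect cube.
  y = -2: RHS = -109 is not a perfect cube.
  y = 3: RHS = 346 is not a perfect cube.
  y = -3: RHS = -356 is not a perfect cube.
Continuing the search up to |y| = 45 finds no further solutions beyond those listed.
Collected solutions: (2, 1).

Solutions (with |y| ≤ 45): (2, 1).


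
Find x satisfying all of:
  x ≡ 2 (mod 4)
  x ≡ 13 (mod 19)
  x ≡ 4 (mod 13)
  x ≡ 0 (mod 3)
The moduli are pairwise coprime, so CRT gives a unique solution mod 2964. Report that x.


Product of moduli M = 4 · 19 · 13 · 3 = 2964.
Merge one congruence at a time:
  Start: x ≡ 2 (mod 4).
  Combine with x ≡ 13 (mod 19); new modulus lcm = 76.
    Write x = 2 + 4·t and substitute into x ≡ 13 (mod 19): 4·t ≡ 13 − 2 = 11 (mod 19).
    The inverse of 4 mod 19 is 5 (since 4·5 = 20 = 1·19 + 1), so t ≡ 5·11 = 55 ≡ 17 (mod 19).
    Then x = 2 + 4·17 = 70, valid modulo lcm(4, 19) = 76: x ≡ 70 (mod 76).
  Combine with x ≡ 4 (mod 13); new modulus lcm = 988.
    Write x = 70 + 76·t and substitute into x ≡ 4 (mod 13): 76·t ≡ 4 − 70 = -66 (mod 13).
    Reduce coefficients mod 13: 11·t ≡ 12 (mod 13).
    The inverse of 11 mod 13 is 6 (since 11·6 = 66 = 5·13 + 1), so t ≡ 6·12 = 72 ≡ 7 (mod 13).
    Then x = 70 + 76·7 = 602, valid modulo lcm(76, 13) = 988: x ≡ 602 (mod 988).
  Combine with x ≡ 0 (mod 3); new modulus lcm = 2964.
    Write x = 602 + 988·t and substitute into x ≡ 0 (mod 3): 988·t ≡ 0 − 602 = -602 (mod 3).
    Reduce coefficients mod 3: 1·t ≡ 1 (mod 3).
    So t ≡ 1 (mod 3).
    Then x = 602 + 988·1 = 1590, valid modulo lcm(988, 3) = 2964: x ≡ 1590 (mod 2964).
Verify against each original: 1590 mod 4 = 2, 1590 mod 19 = 13, 1590 mod 13 = 4, 1590 mod 3 = 0.

x ≡ 1590 (mod 2964).
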